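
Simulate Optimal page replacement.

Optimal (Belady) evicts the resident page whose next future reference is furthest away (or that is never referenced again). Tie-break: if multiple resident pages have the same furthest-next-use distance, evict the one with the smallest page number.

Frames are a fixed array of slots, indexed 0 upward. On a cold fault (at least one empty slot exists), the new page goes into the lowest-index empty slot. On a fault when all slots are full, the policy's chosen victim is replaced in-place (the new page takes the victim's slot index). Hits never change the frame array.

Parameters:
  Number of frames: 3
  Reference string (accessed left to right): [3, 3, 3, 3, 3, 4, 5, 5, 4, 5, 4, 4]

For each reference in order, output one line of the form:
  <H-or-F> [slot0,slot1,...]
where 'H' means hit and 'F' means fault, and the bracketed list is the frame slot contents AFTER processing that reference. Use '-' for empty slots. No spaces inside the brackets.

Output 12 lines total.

F [3,-,-]
H [3,-,-]
H [3,-,-]
H [3,-,-]
H [3,-,-]
F [3,4,-]
F [3,4,5]
H [3,4,5]
H [3,4,5]
H [3,4,5]
H [3,4,5]
H [3,4,5]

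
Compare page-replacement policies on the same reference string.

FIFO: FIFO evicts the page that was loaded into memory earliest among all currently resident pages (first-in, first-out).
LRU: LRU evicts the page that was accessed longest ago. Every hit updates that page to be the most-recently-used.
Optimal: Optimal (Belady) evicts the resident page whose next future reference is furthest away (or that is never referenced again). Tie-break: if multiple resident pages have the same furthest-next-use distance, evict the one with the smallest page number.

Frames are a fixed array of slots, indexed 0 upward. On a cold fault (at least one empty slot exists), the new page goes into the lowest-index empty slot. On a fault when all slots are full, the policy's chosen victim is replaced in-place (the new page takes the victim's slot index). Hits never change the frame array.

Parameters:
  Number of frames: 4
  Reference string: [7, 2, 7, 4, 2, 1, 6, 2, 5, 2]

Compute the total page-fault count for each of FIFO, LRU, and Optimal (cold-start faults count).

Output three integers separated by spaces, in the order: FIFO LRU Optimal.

--- FIFO ---
  step 0: ref 7 -> FAULT, frames=[7,-,-,-] (faults so far: 1)
  step 1: ref 2 -> FAULT, frames=[7,2,-,-] (faults so far: 2)
  step 2: ref 7 -> HIT, frames=[7,2,-,-] (faults so far: 2)
  step 3: ref 4 -> FAULT, frames=[7,2,4,-] (faults so far: 3)
  step 4: ref 2 -> HIT, frames=[7,2,4,-] (faults so far: 3)
  step 5: ref 1 -> FAULT, frames=[7,2,4,1] (faults so far: 4)
  step 6: ref 6 -> FAULT, evict 7, frames=[6,2,4,1] (faults so far: 5)
  step 7: ref 2 -> HIT, frames=[6,2,4,1] (faults so far: 5)
  step 8: ref 5 -> FAULT, evict 2, frames=[6,5,4,1] (faults so far: 6)
  step 9: ref 2 -> FAULT, evict 4, frames=[6,5,2,1] (faults so far: 7)
  FIFO total faults: 7
--- LRU ---
  step 0: ref 7 -> FAULT, frames=[7,-,-,-] (faults so far: 1)
  step 1: ref 2 -> FAULT, frames=[7,2,-,-] (faults so far: 2)
  step 2: ref 7 -> HIT, frames=[7,2,-,-] (faults so far: 2)
  step 3: ref 4 -> FAULT, frames=[7,2,4,-] (faults so far: 3)
  step 4: ref 2 -> HIT, frames=[7,2,4,-] (faults so far: 3)
  step 5: ref 1 -> FAULT, frames=[7,2,4,1] (faults so far: 4)
  step 6: ref 6 -> FAULT, evict 7, frames=[6,2,4,1] (faults so far: 5)
  step 7: ref 2 -> HIT, frames=[6,2,4,1] (faults so far: 5)
  step 8: ref 5 -> FAULT, evict 4, frames=[6,2,5,1] (faults so far: 6)
  step 9: ref 2 -> HIT, frames=[6,2,5,1] (faults so far: 6)
  LRU total faults: 6
--- Optimal ---
  step 0: ref 7 -> FAULT, frames=[7,-,-,-] (faults so far: 1)
  step 1: ref 2 -> FAULT, frames=[7,2,-,-] (faults so far: 2)
  step 2: ref 7 -> HIT, frames=[7,2,-,-] (faults so far: 2)
  step 3: ref 4 -> FAULT, frames=[7,2,4,-] (faults so far: 3)
  step 4: ref 2 -> HIT, frames=[7,2,4,-] (faults so far: 3)
  step 5: ref 1 -> FAULT, frames=[7,2,4,1] (faults so far: 4)
  step 6: ref 6 -> FAULT, evict 1, frames=[7,2,4,6] (faults so far: 5)
  step 7: ref 2 -> HIT, frames=[7,2,4,6] (faults so far: 5)
  step 8: ref 5 -> FAULT, evict 4, frames=[7,2,5,6] (faults so far: 6)
  step 9: ref 2 -> HIT, frames=[7,2,5,6] (faults so far: 6)
  Optimal total faults: 6

Answer: 7 6 6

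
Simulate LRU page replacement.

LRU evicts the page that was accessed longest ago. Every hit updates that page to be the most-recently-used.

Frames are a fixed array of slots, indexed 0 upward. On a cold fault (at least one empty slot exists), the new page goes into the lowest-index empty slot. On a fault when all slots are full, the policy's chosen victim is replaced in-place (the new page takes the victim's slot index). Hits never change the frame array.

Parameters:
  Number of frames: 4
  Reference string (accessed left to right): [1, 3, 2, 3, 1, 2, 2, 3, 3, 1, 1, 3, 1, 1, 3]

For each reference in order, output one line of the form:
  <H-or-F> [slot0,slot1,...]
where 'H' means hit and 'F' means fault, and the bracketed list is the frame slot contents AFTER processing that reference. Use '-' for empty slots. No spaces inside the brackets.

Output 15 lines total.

F [1,-,-,-]
F [1,3,-,-]
F [1,3,2,-]
H [1,3,2,-]
H [1,3,2,-]
H [1,3,2,-]
H [1,3,2,-]
H [1,3,2,-]
H [1,3,2,-]
H [1,3,2,-]
H [1,3,2,-]
H [1,3,2,-]
H [1,3,2,-]
H [1,3,2,-]
H [1,3,2,-]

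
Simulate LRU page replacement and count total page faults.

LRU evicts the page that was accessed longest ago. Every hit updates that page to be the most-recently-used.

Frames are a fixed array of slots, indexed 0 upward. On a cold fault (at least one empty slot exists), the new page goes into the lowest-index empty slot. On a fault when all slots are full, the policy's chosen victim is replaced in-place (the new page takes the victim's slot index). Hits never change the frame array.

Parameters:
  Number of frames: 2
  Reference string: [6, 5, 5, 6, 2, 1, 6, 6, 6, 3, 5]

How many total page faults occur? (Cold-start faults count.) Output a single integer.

Step 0: ref 6 → FAULT, frames=[6,-]
Step 1: ref 5 → FAULT, frames=[6,5]
Step 2: ref 5 → HIT, frames=[6,5]
Step 3: ref 6 → HIT, frames=[6,5]
Step 4: ref 2 → FAULT (evict 5), frames=[6,2]
Step 5: ref 1 → FAULT (evict 6), frames=[1,2]
Step 6: ref 6 → FAULT (evict 2), frames=[1,6]
Step 7: ref 6 → HIT, frames=[1,6]
Step 8: ref 6 → HIT, frames=[1,6]
Step 9: ref 3 → FAULT (evict 1), frames=[3,6]
Step 10: ref 5 → FAULT (evict 6), frames=[3,5]
Total faults: 7

Answer: 7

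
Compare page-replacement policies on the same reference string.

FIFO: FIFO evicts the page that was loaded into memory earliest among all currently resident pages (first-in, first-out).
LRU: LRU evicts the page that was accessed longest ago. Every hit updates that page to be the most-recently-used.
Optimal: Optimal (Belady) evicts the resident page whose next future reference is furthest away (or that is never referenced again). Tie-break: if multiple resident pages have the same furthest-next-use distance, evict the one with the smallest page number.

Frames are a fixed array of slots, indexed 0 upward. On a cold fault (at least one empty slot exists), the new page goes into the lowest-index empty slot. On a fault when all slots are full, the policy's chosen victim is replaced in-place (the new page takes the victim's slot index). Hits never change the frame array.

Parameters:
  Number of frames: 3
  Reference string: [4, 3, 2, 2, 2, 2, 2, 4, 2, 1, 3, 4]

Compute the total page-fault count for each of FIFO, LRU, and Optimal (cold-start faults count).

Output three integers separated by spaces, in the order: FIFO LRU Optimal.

--- FIFO ---
  step 0: ref 4 -> FAULT, frames=[4,-,-] (faults so far: 1)
  step 1: ref 3 -> FAULT, frames=[4,3,-] (faults so far: 2)
  step 2: ref 2 -> FAULT, frames=[4,3,2] (faults so far: 3)
  step 3: ref 2 -> HIT, frames=[4,3,2] (faults so far: 3)
  step 4: ref 2 -> HIT, frames=[4,3,2] (faults so far: 3)
  step 5: ref 2 -> HIT, frames=[4,3,2] (faults so far: 3)
  step 6: ref 2 -> HIT, frames=[4,3,2] (faults so far: 3)
  step 7: ref 4 -> HIT, frames=[4,3,2] (faults so far: 3)
  step 8: ref 2 -> HIT, frames=[4,3,2] (faults so far: 3)
  step 9: ref 1 -> FAULT, evict 4, frames=[1,3,2] (faults so far: 4)
  step 10: ref 3 -> HIT, frames=[1,3,2] (faults so far: 4)
  step 11: ref 4 -> FAULT, evict 3, frames=[1,4,2] (faults so far: 5)
  FIFO total faults: 5
--- LRU ---
  step 0: ref 4 -> FAULT, frames=[4,-,-] (faults so far: 1)
  step 1: ref 3 -> FAULT, frames=[4,3,-] (faults so far: 2)
  step 2: ref 2 -> FAULT, frames=[4,3,2] (faults so far: 3)
  step 3: ref 2 -> HIT, frames=[4,3,2] (faults so far: 3)
  step 4: ref 2 -> HIT, frames=[4,3,2] (faults so far: 3)
  step 5: ref 2 -> HIT, frames=[4,3,2] (faults so far: 3)
  step 6: ref 2 -> HIT, frames=[4,3,2] (faults so far: 3)
  step 7: ref 4 -> HIT, frames=[4,3,2] (faults so far: 3)
  step 8: ref 2 -> HIT, frames=[4,3,2] (faults so far: 3)
  step 9: ref 1 -> FAULT, evict 3, frames=[4,1,2] (faults so far: 4)
  step 10: ref 3 -> FAULT, evict 4, frames=[3,1,2] (faults so far: 5)
  step 11: ref 4 -> FAULT, evict 2, frames=[3,1,4] (faults so far: 6)
  LRU total faults: 6
--- Optimal ---
  step 0: ref 4 -> FAULT, frames=[4,-,-] (faults so far: 1)
  step 1: ref 3 -> FAULT, frames=[4,3,-] (faults so far: 2)
  step 2: ref 2 -> FAULT, frames=[4,3,2] (faults so far: 3)
  step 3: ref 2 -> HIT, frames=[4,3,2] (faults so far: 3)
  step 4: ref 2 -> HIT, frames=[4,3,2] (faults so far: 3)
  step 5: ref 2 -> HIT, frames=[4,3,2] (faults so far: 3)
  step 6: ref 2 -> HIT, frames=[4,3,2] (faults so far: 3)
  step 7: ref 4 -> HIT, frames=[4,3,2] (faults so far: 3)
  step 8: ref 2 -> HIT, frames=[4,3,2] (faults so far: 3)
  step 9: ref 1 -> FAULT, evict 2, frames=[4,3,1] (faults so far: 4)
  step 10: ref 3 -> HIT, frames=[4,3,1] (faults so far: 4)
  step 11: ref 4 -> HIT, frames=[4,3,1] (faults so far: 4)
  Optimal total faults: 4

Answer: 5 6 4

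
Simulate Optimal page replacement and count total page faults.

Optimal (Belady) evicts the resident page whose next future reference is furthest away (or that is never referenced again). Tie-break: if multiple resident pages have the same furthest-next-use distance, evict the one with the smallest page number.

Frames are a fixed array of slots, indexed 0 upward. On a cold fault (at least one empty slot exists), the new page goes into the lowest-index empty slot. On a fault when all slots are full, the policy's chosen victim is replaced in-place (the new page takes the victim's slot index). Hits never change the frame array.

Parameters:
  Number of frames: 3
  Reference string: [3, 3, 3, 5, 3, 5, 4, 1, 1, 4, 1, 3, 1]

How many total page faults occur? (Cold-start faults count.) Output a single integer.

Answer: 4

Derivation:
Step 0: ref 3 → FAULT, frames=[3,-,-]
Step 1: ref 3 → HIT, frames=[3,-,-]
Step 2: ref 3 → HIT, frames=[3,-,-]
Step 3: ref 5 → FAULT, frames=[3,5,-]
Step 4: ref 3 → HIT, frames=[3,5,-]
Step 5: ref 5 → HIT, frames=[3,5,-]
Step 6: ref 4 → FAULT, frames=[3,5,4]
Step 7: ref 1 → FAULT (evict 5), frames=[3,1,4]
Step 8: ref 1 → HIT, frames=[3,1,4]
Step 9: ref 4 → HIT, frames=[3,1,4]
Step 10: ref 1 → HIT, frames=[3,1,4]
Step 11: ref 3 → HIT, frames=[3,1,4]
Step 12: ref 1 → HIT, frames=[3,1,4]
Total faults: 4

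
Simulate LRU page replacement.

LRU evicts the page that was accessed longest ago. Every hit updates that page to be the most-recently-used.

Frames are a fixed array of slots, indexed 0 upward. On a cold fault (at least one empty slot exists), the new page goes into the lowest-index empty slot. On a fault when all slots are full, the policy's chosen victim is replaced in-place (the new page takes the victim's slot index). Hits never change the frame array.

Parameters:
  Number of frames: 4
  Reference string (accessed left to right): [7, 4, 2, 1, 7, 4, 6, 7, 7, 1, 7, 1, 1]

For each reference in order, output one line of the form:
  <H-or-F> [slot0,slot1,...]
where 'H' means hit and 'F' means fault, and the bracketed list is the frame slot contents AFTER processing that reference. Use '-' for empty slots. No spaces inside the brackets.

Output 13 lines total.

F [7,-,-,-]
F [7,4,-,-]
F [7,4,2,-]
F [7,4,2,1]
H [7,4,2,1]
H [7,4,2,1]
F [7,4,6,1]
H [7,4,6,1]
H [7,4,6,1]
H [7,4,6,1]
H [7,4,6,1]
H [7,4,6,1]
H [7,4,6,1]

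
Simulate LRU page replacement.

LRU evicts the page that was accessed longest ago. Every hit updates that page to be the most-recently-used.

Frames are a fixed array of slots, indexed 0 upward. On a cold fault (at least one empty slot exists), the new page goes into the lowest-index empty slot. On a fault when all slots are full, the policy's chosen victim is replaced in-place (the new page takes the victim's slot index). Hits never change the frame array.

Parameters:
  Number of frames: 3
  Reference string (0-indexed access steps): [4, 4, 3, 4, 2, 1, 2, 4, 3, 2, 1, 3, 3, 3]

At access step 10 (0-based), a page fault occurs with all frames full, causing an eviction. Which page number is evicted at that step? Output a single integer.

Step 0: ref 4 -> FAULT, frames=[4,-,-]
Step 1: ref 4 -> HIT, frames=[4,-,-]
Step 2: ref 3 -> FAULT, frames=[4,3,-]
Step 3: ref 4 -> HIT, frames=[4,3,-]
Step 4: ref 2 -> FAULT, frames=[4,3,2]
Step 5: ref 1 -> FAULT, evict 3, frames=[4,1,2]
Step 6: ref 2 -> HIT, frames=[4,1,2]
Step 7: ref 4 -> HIT, frames=[4,1,2]
Step 8: ref 3 -> FAULT, evict 1, frames=[4,3,2]
Step 9: ref 2 -> HIT, frames=[4,3,2]
Step 10: ref 1 -> FAULT, evict 4, frames=[1,3,2]
At step 10: evicted page 4

Answer: 4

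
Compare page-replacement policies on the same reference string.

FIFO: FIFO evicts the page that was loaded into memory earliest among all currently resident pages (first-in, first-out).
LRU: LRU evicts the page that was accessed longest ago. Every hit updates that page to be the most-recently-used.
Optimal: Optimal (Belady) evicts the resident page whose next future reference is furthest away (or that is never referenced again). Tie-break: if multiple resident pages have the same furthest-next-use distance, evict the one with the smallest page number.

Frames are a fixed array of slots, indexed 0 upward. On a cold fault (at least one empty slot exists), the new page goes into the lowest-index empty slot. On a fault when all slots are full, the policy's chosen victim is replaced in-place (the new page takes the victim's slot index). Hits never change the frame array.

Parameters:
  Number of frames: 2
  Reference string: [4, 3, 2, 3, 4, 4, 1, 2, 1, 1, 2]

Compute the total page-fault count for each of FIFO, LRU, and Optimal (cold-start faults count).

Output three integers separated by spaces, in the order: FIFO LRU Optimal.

Answer: 6 6 5

Derivation:
--- FIFO ---
  step 0: ref 4 -> FAULT, frames=[4,-] (faults so far: 1)
  step 1: ref 3 -> FAULT, frames=[4,3] (faults so far: 2)
  step 2: ref 2 -> FAULT, evict 4, frames=[2,3] (faults so far: 3)
  step 3: ref 3 -> HIT, frames=[2,3] (faults so far: 3)
  step 4: ref 4 -> FAULT, evict 3, frames=[2,4] (faults so far: 4)
  step 5: ref 4 -> HIT, frames=[2,4] (faults so far: 4)
  step 6: ref 1 -> FAULT, evict 2, frames=[1,4] (faults so far: 5)
  step 7: ref 2 -> FAULT, evict 4, frames=[1,2] (faults so far: 6)
  step 8: ref 1 -> HIT, frames=[1,2] (faults so far: 6)
  step 9: ref 1 -> HIT, frames=[1,2] (faults so far: 6)
  step 10: ref 2 -> HIT, frames=[1,2] (faults so far: 6)
  FIFO total faults: 6
--- LRU ---
  step 0: ref 4 -> FAULT, frames=[4,-] (faults so far: 1)
  step 1: ref 3 -> FAULT, frames=[4,3] (faults so far: 2)
  step 2: ref 2 -> FAULT, evict 4, frames=[2,3] (faults so far: 3)
  step 3: ref 3 -> HIT, frames=[2,3] (faults so far: 3)
  step 4: ref 4 -> FAULT, evict 2, frames=[4,3] (faults so far: 4)
  step 5: ref 4 -> HIT, frames=[4,3] (faults so far: 4)
  step 6: ref 1 -> FAULT, evict 3, frames=[4,1] (faults so far: 5)
  step 7: ref 2 -> FAULT, evict 4, frames=[2,1] (faults so far: 6)
  step 8: ref 1 -> HIT, frames=[2,1] (faults so far: 6)
  step 9: ref 1 -> HIT, frames=[2,1] (faults so far: 6)
  step 10: ref 2 -> HIT, frames=[2,1] (faults so far: 6)
  LRU total faults: 6
--- Optimal ---
  step 0: ref 4 -> FAULT, frames=[4,-] (faults so far: 1)
  step 1: ref 3 -> FAULT, frames=[4,3] (faults so far: 2)
  step 2: ref 2 -> FAULT, evict 4, frames=[2,3] (faults so far: 3)
  step 3: ref 3 -> HIT, frames=[2,3] (faults so far: 3)
  step 4: ref 4 -> FAULT, evict 3, frames=[2,4] (faults so far: 4)
  step 5: ref 4 -> HIT, frames=[2,4] (faults so far: 4)
  step 6: ref 1 -> FAULT, evict 4, frames=[2,1] (faults so far: 5)
  step 7: ref 2 -> HIT, frames=[2,1] (faults so far: 5)
  step 8: ref 1 -> HIT, frames=[2,1] (faults so far: 5)
  step 9: ref 1 -> HIT, frames=[2,1] (faults so far: 5)
  step 10: ref 2 -> HIT, frames=[2,1] (faults so far: 5)
  Optimal total faults: 5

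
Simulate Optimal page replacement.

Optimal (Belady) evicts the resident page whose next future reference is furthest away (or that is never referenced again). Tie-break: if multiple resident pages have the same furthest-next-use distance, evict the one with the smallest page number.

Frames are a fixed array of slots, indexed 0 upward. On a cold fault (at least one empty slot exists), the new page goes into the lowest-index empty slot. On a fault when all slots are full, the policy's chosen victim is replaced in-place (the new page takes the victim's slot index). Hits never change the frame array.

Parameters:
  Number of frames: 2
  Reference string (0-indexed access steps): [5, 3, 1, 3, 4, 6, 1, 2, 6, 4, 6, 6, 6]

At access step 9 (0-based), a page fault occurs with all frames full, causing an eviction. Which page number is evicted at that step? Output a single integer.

Step 0: ref 5 -> FAULT, frames=[5,-]
Step 1: ref 3 -> FAULT, frames=[5,3]
Step 2: ref 1 -> FAULT, evict 5, frames=[1,3]
Step 3: ref 3 -> HIT, frames=[1,3]
Step 4: ref 4 -> FAULT, evict 3, frames=[1,4]
Step 5: ref 6 -> FAULT, evict 4, frames=[1,6]
Step 6: ref 1 -> HIT, frames=[1,6]
Step 7: ref 2 -> FAULT, evict 1, frames=[2,6]
Step 8: ref 6 -> HIT, frames=[2,6]
Step 9: ref 4 -> FAULT, evict 2, frames=[4,6]
At step 9: evicted page 2

Answer: 2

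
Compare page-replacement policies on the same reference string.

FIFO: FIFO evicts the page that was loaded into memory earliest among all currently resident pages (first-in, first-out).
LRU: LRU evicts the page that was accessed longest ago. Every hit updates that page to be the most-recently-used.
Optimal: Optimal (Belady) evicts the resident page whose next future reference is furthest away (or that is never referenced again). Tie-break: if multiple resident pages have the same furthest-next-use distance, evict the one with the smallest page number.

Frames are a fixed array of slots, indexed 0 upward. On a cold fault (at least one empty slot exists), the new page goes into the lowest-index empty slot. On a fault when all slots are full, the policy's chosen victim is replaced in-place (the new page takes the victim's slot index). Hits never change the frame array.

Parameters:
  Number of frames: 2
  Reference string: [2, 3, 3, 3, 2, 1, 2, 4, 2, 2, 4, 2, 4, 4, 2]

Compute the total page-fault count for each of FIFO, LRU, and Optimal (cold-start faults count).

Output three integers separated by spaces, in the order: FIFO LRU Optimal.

Answer: 5 4 4

Derivation:
--- FIFO ---
  step 0: ref 2 -> FAULT, frames=[2,-] (faults so far: 1)
  step 1: ref 3 -> FAULT, frames=[2,3] (faults so far: 2)
  step 2: ref 3 -> HIT, frames=[2,3] (faults so far: 2)
  step 3: ref 3 -> HIT, frames=[2,3] (faults so far: 2)
  step 4: ref 2 -> HIT, frames=[2,3] (faults so far: 2)
  step 5: ref 1 -> FAULT, evict 2, frames=[1,3] (faults so far: 3)
  step 6: ref 2 -> FAULT, evict 3, frames=[1,2] (faults so far: 4)
  step 7: ref 4 -> FAULT, evict 1, frames=[4,2] (faults so far: 5)
  step 8: ref 2 -> HIT, frames=[4,2] (faults so far: 5)
  step 9: ref 2 -> HIT, frames=[4,2] (faults so far: 5)
  step 10: ref 4 -> HIT, frames=[4,2] (faults so far: 5)
  step 11: ref 2 -> HIT, frames=[4,2] (faults so far: 5)
  step 12: ref 4 -> HIT, frames=[4,2] (faults so far: 5)
  step 13: ref 4 -> HIT, frames=[4,2] (faults so far: 5)
  step 14: ref 2 -> HIT, frames=[4,2] (faults so far: 5)
  FIFO total faults: 5
--- LRU ---
  step 0: ref 2 -> FAULT, frames=[2,-] (faults so far: 1)
  step 1: ref 3 -> FAULT, frames=[2,3] (faults so far: 2)
  step 2: ref 3 -> HIT, frames=[2,3] (faults so far: 2)
  step 3: ref 3 -> HIT, frames=[2,3] (faults so far: 2)
  step 4: ref 2 -> HIT, frames=[2,3] (faults so far: 2)
  step 5: ref 1 -> FAULT, evict 3, frames=[2,1] (faults so far: 3)
  step 6: ref 2 -> HIT, frames=[2,1] (faults so far: 3)
  step 7: ref 4 -> FAULT, evict 1, frames=[2,4] (faults so far: 4)
  step 8: ref 2 -> HIT, frames=[2,4] (faults so far: 4)
  step 9: ref 2 -> HIT, frames=[2,4] (faults so far: 4)
  step 10: ref 4 -> HIT, frames=[2,4] (faults so far: 4)
  step 11: ref 2 -> HIT, frames=[2,4] (faults so far: 4)
  step 12: ref 4 -> HIT, frames=[2,4] (faults so far: 4)
  step 13: ref 4 -> HIT, frames=[2,4] (faults so far: 4)
  step 14: ref 2 -> HIT, frames=[2,4] (faults so far: 4)
  LRU total faults: 4
--- Optimal ---
  step 0: ref 2 -> FAULT, frames=[2,-] (faults so far: 1)
  step 1: ref 3 -> FAULT, frames=[2,3] (faults so far: 2)
  step 2: ref 3 -> HIT, frames=[2,3] (faults so far: 2)
  step 3: ref 3 -> HIT, frames=[2,3] (faults so far: 2)
  step 4: ref 2 -> HIT, frames=[2,3] (faults so far: 2)
  step 5: ref 1 -> FAULT, evict 3, frames=[2,1] (faults so far: 3)
  step 6: ref 2 -> HIT, frames=[2,1] (faults so far: 3)
  step 7: ref 4 -> FAULT, evict 1, frames=[2,4] (faults so far: 4)
  step 8: ref 2 -> HIT, frames=[2,4] (faults so far: 4)
  step 9: ref 2 -> HIT, frames=[2,4] (faults so far: 4)
  step 10: ref 4 -> HIT, frames=[2,4] (faults so far: 4)
  step 11: ref 2 -> HIT, frames=[2,4] (faults so far: 4)
  step 12: ref 4 -> HIT, frames=[2,4] (faults so far: 4)
  step 13: ref 4 -> HIT, frames=[2,4] (faults so far: 4)
  step 14: ref 2 -> HIT, frames=[2,4] (faults so far: 4)
  Optimal total faults: 4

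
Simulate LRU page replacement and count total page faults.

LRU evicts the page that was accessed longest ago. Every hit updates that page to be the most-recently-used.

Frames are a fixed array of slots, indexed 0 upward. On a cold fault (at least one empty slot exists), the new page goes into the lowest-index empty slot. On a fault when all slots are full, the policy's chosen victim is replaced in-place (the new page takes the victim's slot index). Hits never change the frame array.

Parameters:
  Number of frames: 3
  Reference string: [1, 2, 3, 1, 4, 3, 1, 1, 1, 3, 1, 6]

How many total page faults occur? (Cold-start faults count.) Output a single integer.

Step 0: ref 1 → FAULT, frames=[1,-,-]
Step 1: ref 2 → FAULT, frames=[1,2,-]
Step 2: ref 3 → FAULT, frames=[1,2,3]
Step 3: ref 1 → HIT, frames=[1,2,3]
Step 4: ref 4 → FAULT (evict 2), frames=[1,4,3]
Step 5: ref 3 → HIT, frames=[1,4,3]
Step 6: ref 1 → HIT, frames=[1,4,3]
Step 7: ref 1 → HIT, frames=[1,4,3]
Step 8: ref 1 → HIT, frames=[1,4,3]
Step 9: ref 3 → HIT, frames=[1,4,3]
Step 10: ref 1 → HIT, frames=[1,4,3]
Step 11: ref 6 → FAULT (evict 4), frames=[1,6,3]
Total faults: 5

Answer: 5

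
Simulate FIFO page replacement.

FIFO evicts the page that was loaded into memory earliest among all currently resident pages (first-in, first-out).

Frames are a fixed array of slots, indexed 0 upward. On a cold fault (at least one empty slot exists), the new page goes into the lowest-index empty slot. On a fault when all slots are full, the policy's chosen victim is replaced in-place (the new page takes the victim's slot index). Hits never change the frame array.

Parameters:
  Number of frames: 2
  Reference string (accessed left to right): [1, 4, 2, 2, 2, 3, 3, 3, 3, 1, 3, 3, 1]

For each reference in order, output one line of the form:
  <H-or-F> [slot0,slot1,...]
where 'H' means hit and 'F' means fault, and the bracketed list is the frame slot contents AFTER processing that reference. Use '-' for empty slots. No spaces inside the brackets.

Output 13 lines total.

F [1,-]
F [1,4]
F [2,4]
H [2,4]
H [2,4]
F [2,3]
H [2,3]
H [2,3]
H [2,3]
F [1,3]
H [1,3]
H [1,3]
H [1,3]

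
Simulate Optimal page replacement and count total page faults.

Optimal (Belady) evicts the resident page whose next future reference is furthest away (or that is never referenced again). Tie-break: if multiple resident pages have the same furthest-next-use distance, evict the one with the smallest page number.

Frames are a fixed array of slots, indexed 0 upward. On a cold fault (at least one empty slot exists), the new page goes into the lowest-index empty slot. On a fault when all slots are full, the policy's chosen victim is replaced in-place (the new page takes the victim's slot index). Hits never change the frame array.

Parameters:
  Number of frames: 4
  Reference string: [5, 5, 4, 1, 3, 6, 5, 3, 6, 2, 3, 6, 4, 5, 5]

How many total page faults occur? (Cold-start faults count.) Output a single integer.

Answer: 7

Derivation:
Step 0: ref 5 → FAULT, frames=[5,-,-,-]
Step 1: ref 5 → HIT, frames=[5,-,-,-]
Step 2: ref 4 → FAULT, frames=[5,4,-,-]
Step 3: ref 1 → FAULT, frames=[5,4,1,-]
Step 4: ref 3 → FAULT, frames=[5,4,1,3]
Step 5: ref 6 → FAULT (evict 1), frames=[5,4,6,3]
Step 6: ref 5 → HIT, frames=[5,4,6,3]
Step 7: ref 3 → HIT, frames=[5,4,6,3]
Step 8: ref 6 → HIT, frames=[5,4,6,3]
Step 9: ref 2 → FAULT (evict 5), frames=[2,4,6,3]
Step 10: ref 3 → HIT, frames=[2,4,6,3]
Step 11: ref 6 → HIT, frames=[2,4,6,3]
Step 12: ref 4 → HIT, frames=[2,4,6,3]
Step 13: ref 5 → FAULT (evict 2), frames=[5,4,6,3]
Step 14: ref 5 → HIT, frames=[5,4,6,3]
Total faults: 7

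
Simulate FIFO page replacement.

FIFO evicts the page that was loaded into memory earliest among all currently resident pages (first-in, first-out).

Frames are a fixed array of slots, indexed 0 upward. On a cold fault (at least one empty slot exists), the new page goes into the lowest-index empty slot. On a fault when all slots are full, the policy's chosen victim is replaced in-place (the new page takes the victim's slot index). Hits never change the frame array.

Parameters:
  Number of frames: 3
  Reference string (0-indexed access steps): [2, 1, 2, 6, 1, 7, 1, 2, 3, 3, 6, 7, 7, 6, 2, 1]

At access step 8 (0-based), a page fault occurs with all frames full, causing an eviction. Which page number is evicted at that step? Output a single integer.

Step 0: ref 2 -> FAULT, frames=[2,-,-]
Step 1: ref 1 -> FAULT, frames=[2,1,-]
Step 2: ref 2 -> HIT, frames=[2,1,-]
Step 3: ref 6 -> FAULT, frames=[2,1,6]
Step 4: ref 1 -> HIT, frames=[2,1,6]
Step 5: ref 7 -> FAULT, evict 2, frames=[7,1,6]
Step 6: ref 1 -> HIT, frames=[7,1,6]
Step 7: ref 2 -> FAULT, evict 1, frames=[7,2,6]
Step 8: ref 3 -> FAULT, evict 6, frames=[7,2,3]
At step 8: evicted page 6

Answer: 6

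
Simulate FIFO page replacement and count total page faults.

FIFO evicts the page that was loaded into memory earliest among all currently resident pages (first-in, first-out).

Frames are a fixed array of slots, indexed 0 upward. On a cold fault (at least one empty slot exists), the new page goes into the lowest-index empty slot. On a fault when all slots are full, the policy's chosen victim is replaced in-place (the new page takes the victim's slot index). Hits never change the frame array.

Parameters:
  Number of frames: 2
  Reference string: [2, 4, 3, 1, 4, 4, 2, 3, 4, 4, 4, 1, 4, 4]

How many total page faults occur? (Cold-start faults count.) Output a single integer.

Step 0: ref 2 → FAULT, frames=[2,-]
Step 1: ref 4 → FAULT, frames=[2,4]
Step 2: ref 3 → FAULT (evict 2), frames=[3,4]
Step 3: ref 1 → FAULT (evict 4), frames=[3,1]
Step 4: ref 4 → FAULT (evict 3), frames=[4,1]
Step 5: ref 4 → HIT, frames=[4,1]
Step 6: ref 2 → FAULT (evict 1), frames=[4,2]
Step 7: ref 3 → FAULT (evict 4), frames=[3,2]
Step 8: ref 4 → FAULT (evict 2), frames=[3,4]
Step 9: ref 4 → HIT, frames=[3,4]
Step 10: ref 4 → HIT, frames=[3,4]
Step 11: ref 1 → FAULT (evict 3), frames=[1,4]
Step 12: ref 4 → HIT, frames=[1,4]
Step 13: ref 4 → HIT, frames=[1,4]
Total faults: 9

Answer: 9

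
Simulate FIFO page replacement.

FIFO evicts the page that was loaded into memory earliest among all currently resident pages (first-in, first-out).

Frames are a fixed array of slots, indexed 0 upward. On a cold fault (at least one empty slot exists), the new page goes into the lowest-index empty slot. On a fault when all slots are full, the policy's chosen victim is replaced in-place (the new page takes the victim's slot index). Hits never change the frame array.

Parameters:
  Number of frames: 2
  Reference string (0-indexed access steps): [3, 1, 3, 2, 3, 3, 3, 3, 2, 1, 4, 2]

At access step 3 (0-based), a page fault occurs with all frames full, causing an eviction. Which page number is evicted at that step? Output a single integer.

Answer: 3

Derivation:
Step 0: ref 3 -> FAULT, frames=[3,-]
Step 1: ref 1 -> FAULT, frames=[3,1]
Step 2: ref 3 -> HIT, frames=[3,1]
Step 3: ref 2 -> FAULT, evict 3, frames=[2,1]
At step 3: evicted page 3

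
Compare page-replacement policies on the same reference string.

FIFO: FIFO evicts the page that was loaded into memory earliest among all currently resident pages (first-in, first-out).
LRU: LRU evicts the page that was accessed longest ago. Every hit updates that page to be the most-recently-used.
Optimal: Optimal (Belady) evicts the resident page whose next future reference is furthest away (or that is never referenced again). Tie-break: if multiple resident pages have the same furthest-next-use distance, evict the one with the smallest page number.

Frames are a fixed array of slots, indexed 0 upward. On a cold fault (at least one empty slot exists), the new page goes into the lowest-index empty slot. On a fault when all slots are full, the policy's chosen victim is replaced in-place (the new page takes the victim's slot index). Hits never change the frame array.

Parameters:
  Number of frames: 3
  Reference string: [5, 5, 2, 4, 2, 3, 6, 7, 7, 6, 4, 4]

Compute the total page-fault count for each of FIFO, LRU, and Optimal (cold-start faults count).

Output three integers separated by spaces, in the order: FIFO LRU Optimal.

Answer: 7 7 6

Derivation:
--- FIFO ---
  step 0: ref 5 -> FAULT, frames=[5,-,-] (faults so far: 1)
  step 1: ref 5 -> HIT, frames=[5,-,-] (faults so far: 1)
  step 2: ref 2 -> FAULT, frames=[5,2,-] (faults so far: 2)
  step 3: ref 4 -> FAULT, frames=[5,2,4] (faults so far: 3)
  step 4: ref 2 -> HIT, frames=[5,2,4] (faults so far: 3)
  step 5: ref 3 -> FAULT, evict 5, frames=[3,2,4] (faults so far: 4)
  step 6: ref 6 -> FAULT, evict 2, frames=[3,6,4] (faults so far: 5)
  step 7: ref 7 -> FAULT, evict 4, frames=[3,6,7] (faults so far: 6)
  step 8: ref 7 -> HIT, frames=[3,6,7] (faults so far: 6)
  step 9: ref 6 -> HIT, frames=[3,6,7] (faults so far: 6)
  step 10: ref 4 -> FAULT, evict 3, frames=[4,6,7] (faults so far: 7)
  step 11: ref 4 -> HIT, frames=[4,6,7] (faults so far: 7)
  FIFO total faults: 7
--- LRU ---
  step 0: ref 5 -> FAULT, frames=[5,-,-] (faults so far: 1)
  step 1: ref 5 -> HIT, frames=[5,-,-] (faults so far: 1)
  step 2: ref 2 -> FAULT, frames=[5,2,-] (faults so far: 2)
  step 3: ref 4 -> FAULT, frames=[5,2,4] (faults so far: 3)
  step 4: ref 2 -> HIT, frames=[5,2,4] (faults so far: 3)
  step 5: ref 3 -> FAULT, evict 5, frames=[3,2,4] (faults so far: 4)
  step 6: ref 6 -> FAULT, evict 4, frames=[3,2,6] (faults so far: 5)
  step 7: ref 7 -> FAULT, evict 2, frames=[3,7,6] (faults so far: 6)
  step 8: ref 7 -> HIT, frames=[3,7,6] (faults so far: 6)
  step 9: ref 6 -> HIT, frames=[3,7,6] (faults so far: 6)
  step 10: ref 4 -> FAULT, evict 3, frames=[4,7,6] (faults so far: 7)
  step 11: ref 4 -> HIT, frames=[4,7,6] (faults so far: 7)
  LRU total faults: 7
--- Optimal ---
  step 0: ref 5 -> FAULT, frames=[5,-,-] (faults so far: 1)
  step 1: ref 5 -> HIT, frames=[5,-,-] (faults so far: 1)
  step 2: ref 2 -> FAULT, frames=[5,2,-] (faults so far: 2)
  step 3: ref 4 -> FAULT, frames=[5,2,4] (faults so far: 3)
  step 4: ref 2 -> HIT, frames=[5,2,4] (faults so far: 3)
  step 5: ref 3 -> FAULT, evict 2, frames=[5,3,4] (faults so far: 4)
  step 6: ref 6 -> FAULT, evict 3, frames=[5,6,4] (faults so far: 5)
  step 7: ref 7 -> FAULT, evict 5, frames=[7,6,4] (faults so far: 6)
  step 8: ref 7 -> HIT, frames=[7,6,4] (faults so far: 6)
  step 9: ref 6 -> HIT, frames=[7,6,4] (faults so far: 6)
  step 10: ref 4 -> HIT, frames=[7,6,4] (faults so far: 6)
  step 11: ref 4 -> HIT, frames=[7,6,4] (faults so far: 6)
  Optimal total faults: 6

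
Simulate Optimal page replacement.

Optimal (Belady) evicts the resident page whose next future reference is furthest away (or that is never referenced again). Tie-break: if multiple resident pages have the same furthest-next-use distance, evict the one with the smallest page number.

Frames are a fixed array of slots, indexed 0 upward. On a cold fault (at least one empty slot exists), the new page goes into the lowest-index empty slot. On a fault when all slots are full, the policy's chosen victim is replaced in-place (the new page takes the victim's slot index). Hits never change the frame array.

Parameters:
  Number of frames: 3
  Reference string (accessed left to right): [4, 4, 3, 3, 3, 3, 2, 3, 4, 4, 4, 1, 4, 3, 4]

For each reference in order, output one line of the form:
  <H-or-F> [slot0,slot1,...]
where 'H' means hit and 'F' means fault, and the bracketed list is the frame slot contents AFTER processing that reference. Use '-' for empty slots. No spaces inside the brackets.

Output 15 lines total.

F [4,-,-]
H [4,-,-]
F [4,3,-]
H [4,3,-]
H [4,3,-]
H [4,3,-]
F [4,3,2]
H [4,3,2]
H [4,3,2]
H [4,3,2]
H [4,3,2]
F [4,3,1]
H [4,3,1]
H [4,3,1]
H [4,3,1]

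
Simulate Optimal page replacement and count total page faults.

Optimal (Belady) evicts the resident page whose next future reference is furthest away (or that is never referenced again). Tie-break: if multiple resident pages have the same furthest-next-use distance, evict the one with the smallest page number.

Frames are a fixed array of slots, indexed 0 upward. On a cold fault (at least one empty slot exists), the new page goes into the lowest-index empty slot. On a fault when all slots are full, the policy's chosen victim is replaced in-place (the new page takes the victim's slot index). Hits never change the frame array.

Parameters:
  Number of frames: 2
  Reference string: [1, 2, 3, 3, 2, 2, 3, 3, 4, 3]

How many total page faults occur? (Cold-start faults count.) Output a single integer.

Step 0: ref 1 → FAULT, frames=[1,-]
Step 1: ref 2 → FAULT, frames=[1,2]
Step 2: ref 3 → FAULT (evict 1), frames=[3,2]
Step 3: ref 3 → HIT, frames=[3,2]
Step 4: ref 2 → HIT, frames=[3,2]
Step 5: ref 2 → HIT, frames=[3,2]
Step 6: ref 3 → HIT, frames=[3,2]
Step 7: ref 3 → HIT, frames=[3,2]
Step 8: ref 4 → FAULT (evict 2), frames=[3,4]
Step 9: ref 3 → HIT, frames=[3,4]
Total faults: 4

Answer: 4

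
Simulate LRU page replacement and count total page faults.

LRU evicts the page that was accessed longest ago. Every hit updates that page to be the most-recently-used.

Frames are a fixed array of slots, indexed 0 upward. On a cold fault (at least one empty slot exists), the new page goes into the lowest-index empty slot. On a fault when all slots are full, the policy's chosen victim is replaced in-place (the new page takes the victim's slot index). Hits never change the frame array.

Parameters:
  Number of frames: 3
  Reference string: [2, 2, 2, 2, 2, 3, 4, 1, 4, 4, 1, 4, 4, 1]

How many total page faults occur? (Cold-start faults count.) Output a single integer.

Answer: 4

Derivation:
Step 0: ref 2 → FAULT, frames=[2,-,-]
Step 1: ref 2 → HIT, frames=[2,-,-]
Step 2: ref 2 → HIT, frames=[2,-,-]
Step 3: ref 2 → HIT, frames=[2,-,-]
Step 4: ref 2 → HIT, frames=[2,-,-]
Step 5: ref 3 → FAULT, frames=[2,3,-]
Step 6: ref 4 → FAULT, frames=[2,3,4]
Step 7: ref 1 → FAULT (evict 2), frames=[1,3,4]
Step 8: ref 4 → HIT, frames=[1,3,4]
Step 9: ref 4 → HIT, frames=[1,3,4]
Step 10: ref 1 → HIT, frames=[1,3,4]
Step 11: ref 4 → HIT, frames=[1,3,4]
Step 12: ref 4 → HIT, frames=[1,3,4]
Step 13: ref 1 → HIT, frames=[1,3,4]
Total faults: 4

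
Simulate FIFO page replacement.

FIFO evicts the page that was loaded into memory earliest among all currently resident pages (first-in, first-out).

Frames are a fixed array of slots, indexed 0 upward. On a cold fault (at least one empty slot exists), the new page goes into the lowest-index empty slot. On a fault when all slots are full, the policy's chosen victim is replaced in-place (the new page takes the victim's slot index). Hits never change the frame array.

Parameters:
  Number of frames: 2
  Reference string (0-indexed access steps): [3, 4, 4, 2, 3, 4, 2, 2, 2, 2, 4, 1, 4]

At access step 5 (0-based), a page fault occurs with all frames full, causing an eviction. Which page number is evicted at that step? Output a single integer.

Answer: 2

Derivation:
Step 0: ref 3 -> FAULT, frames=[3,-]
Step 1: ref 4 -> FAULT, frames=[3,4]
Step 2: ref 4 -> HIT, frames=[3,4]
Step 3: ref 2 -> FAULT, evict 3, frames=[2,4]
Step 4: ref 3 -> FAULT, evict 4, frames=[2,3]
Step 5: ref 4 -> FAULT, evict 2, frames=[4,3]
At step 5: evicted page 2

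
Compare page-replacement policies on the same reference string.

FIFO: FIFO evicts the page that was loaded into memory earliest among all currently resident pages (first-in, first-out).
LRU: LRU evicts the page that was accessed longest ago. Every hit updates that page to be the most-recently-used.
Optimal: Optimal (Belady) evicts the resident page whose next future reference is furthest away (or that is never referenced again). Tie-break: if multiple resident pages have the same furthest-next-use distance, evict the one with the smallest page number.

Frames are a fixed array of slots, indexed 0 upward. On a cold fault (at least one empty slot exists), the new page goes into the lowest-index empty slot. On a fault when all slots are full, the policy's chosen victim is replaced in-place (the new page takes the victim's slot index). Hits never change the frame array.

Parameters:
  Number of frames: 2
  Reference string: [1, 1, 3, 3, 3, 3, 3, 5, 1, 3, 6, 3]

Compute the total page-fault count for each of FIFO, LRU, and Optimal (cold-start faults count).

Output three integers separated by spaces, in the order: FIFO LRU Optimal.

Answer: 6 6 5

Derivation:
--- FIFO ---
  step 0: ref 1 -> FAULT, frames=[1,-] (faults so far: 1)
  step 1: ref 1 -> HIT, frames=[1,-] (faults so far: 1)
  step 2: ref 3 -> FAULT, frames=[1,3] (faults so far: 2)
  step 3: ref 3 -> HIT, frames=[1,3] (faults so far: 2)
  step 4: ref 3 -> HIT, frames=[1,3] (faults so far: 2)
  step 5: ref 3 -> HIT, frames=[1,3] (faults so far: 2)
  step 6: ref 3 -> HIT, frames=[1,3] (faults so far: 2)
  step 7: ref 5 -> FAULT, evict 1, frames=[5,3] (faults so far: 3)
  step 8: ref 1 -> FAULT, evict 3, frames=[5,1] (faults so far: 4)
  step 9: ref 3 -> FAULT, evict 5, frames=[3,1] (faults so far: 5)
  step 10: ref 6 -> FAULT, evict 1, frames=[3,6] (faults so far: 6)
  step 11: ref 3 -> HIT, frames=[3,6] (faults so far: 6)
  FIFO total faults: 6
--- LRU ---
  step 0: ref 1 -> FAULT, frames=[1,-] (faults so far: 1)
  step 1: ref 1 -> HIT, frames=[1,-] (faults so far: 1)
  step 2: ref 3 -> FAULT, frames=[1,3] (faults so far: 2)
  step 3: ref 3 -> HIT, frames=[1,3] (faults so far: 2)
  step 4: ref 3 -> HIT, frames=[1,3] (faults so far: 2)
  step 5: ref 3 -> HIT, frames=[1,3] (faults so far: 2)
  step 6: ref 3 -> HIT, frames=[1,3] (faults so far: 2)
  step 7: ref 5 -> FAULT, evict 1, frames=[5,3] (faults so far: 3)
  step 8: ref 1 -> FAULT, evict 3, frames=[5,1] (faults so far: 4)
  step 9: ref 3 -> FAULT, evict 5, frames=[3,1] (faults so far: 5)
  step 10: ref 6 -> FAULT, evict 1, frames=[3,6] (faults so far: 6)
  step 11: ref 3 -> HIT, frames=[3,6] (faults so far: 6)
  LRU total faults: 6
--- Optimal ---
  step 0: ref 1 -> FAULT, frames=[1,-] (faults so far: 1)
  step 1: ref 1 -> HIT, frames=[1,-] (faults so far: 1)
  step 2: ref 3 -> FAULT, frames=[1,3] (faults so far: 2)
  step 3: ref 3 -> HIT, frames=[1,3] (faults so far: 2)
  step 4: ref 3 -> HIT, frames=[1,3] (faults so far: 2)
  step 5: ref 3 -> HIT, frames=[1,3] (faults so far: 2)
  step 6: ref 3 -> HIT, frames=[1,3] (faults so far: 2)
  step 7: ref 5 -> FAULT, evict 3, frames=[1,5] (faults so far: 3)
  step 8: ref 1 -> HIT, frames=[1,5] (faults so far: 3)
  step 9: ref 3 -> FAULT, evict 1, frames=[3,5] (faults so far: 4)
  step 10: ref 6 -> FAULT, evict 5, frames=[3,6] (faults so far: 5)
  step 11: ref 3 -> HIT, frames=[3,6] (faults so far: 5)
  Optimal total faults: 5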